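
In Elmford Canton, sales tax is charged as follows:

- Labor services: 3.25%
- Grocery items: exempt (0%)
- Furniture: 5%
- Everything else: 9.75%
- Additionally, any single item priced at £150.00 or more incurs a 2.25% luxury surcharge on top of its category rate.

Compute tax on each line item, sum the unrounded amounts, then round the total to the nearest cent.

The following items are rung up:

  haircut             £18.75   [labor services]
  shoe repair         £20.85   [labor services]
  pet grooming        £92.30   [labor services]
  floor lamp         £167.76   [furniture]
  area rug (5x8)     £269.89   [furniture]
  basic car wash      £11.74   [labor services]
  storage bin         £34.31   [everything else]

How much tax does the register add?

Haircut £18.75: labor services → 3.25% → £0.609375
Shoe repair £20.85: labor services → 3.25% → £0.677625
Pet grooming £92.30: labor services → 3.25% → £2.99975
Floor lamp £167.76: furniture → 5% + 2.25% surcharge = 7.25% → £12.1626
Area rug (5x8) £269.89: furniture → 5% + 2.25% surcharge = 7.25% → £19.567025
Basic car wash £11.74: labor services → 3.25% → £0.38155
Storage bin £34.31: everything else → 9.75% → £3.345225
Unrounded tax sum = £39.74315 → £39.74

£39.74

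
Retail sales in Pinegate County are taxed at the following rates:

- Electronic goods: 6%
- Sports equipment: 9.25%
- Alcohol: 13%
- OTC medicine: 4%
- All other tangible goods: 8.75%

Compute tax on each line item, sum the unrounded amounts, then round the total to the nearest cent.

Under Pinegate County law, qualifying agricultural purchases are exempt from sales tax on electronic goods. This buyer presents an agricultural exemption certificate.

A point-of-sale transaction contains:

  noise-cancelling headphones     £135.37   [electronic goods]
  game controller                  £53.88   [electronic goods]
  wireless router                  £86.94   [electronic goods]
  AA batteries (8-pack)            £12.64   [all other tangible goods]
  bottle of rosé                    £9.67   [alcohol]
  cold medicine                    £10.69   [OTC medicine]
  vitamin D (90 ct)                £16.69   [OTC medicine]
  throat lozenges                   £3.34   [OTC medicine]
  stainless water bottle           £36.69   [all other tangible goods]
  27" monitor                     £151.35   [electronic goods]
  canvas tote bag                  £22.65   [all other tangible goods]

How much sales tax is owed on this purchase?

Noise-cancelling headphones £135.37: electronic goods, buyer-exempt → 0% → £0.00
Game controller £53.88: electronic goods, buyer-exempt → 0% → £0.00
Wireless router £86.94: electronic goods, buyer-exempt → 0% → £0.00
AA batteries (8-pack) £12.64: all other tangible goods → 8.75% → £1.106
Bottle of rosé £9.67: alcohol → 13% → £1.2571
Cold medicine £10.69: OTC medicine → 4% → £0.4276
Vitamin D (90 ct) £16.69: OTC medicine → 4% → £0.6676
Throat lozenges £3.34: OTC medicine → 4% → £0.1336
Stainless water bottle £36.69: all other tangible goods → 8.75% → £3.210375
27" monitor £151.35: electronic goods, buyer-exempt → 0% → £0.00
Canvas tote bag £22.65: all other tangible goods → 8.75% → £1.981875
Unrounded tax sum = £8.78415 → £8.78

£8.78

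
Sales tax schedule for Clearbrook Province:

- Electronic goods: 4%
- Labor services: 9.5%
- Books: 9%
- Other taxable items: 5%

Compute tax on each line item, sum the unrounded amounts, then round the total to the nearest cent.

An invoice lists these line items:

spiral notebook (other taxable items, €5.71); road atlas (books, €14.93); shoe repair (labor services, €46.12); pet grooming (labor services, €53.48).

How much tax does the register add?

Spiral notebook €5.71: other taxable items → 5% → €0.2855
Road atlas €14.93: books → 9% → €1.3437
Shoe repair €46.12: labor services → 9.5% → €4.3814
Pet grooming €53.48: labor services → 9.5% → €5.0806
Unrounded tax sum = €11.0912 → €11.09

€11.09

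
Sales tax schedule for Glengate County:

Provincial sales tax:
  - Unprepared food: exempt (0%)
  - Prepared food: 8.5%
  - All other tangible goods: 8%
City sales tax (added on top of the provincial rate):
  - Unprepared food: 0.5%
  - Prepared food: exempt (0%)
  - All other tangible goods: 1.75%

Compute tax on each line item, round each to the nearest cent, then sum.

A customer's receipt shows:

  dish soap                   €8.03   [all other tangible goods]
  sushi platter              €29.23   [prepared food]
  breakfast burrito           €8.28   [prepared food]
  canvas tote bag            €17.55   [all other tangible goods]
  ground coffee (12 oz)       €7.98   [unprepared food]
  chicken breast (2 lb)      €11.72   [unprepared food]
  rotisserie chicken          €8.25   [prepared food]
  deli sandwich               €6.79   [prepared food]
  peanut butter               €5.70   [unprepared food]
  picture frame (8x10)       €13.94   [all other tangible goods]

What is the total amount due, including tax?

Dish soap €8.03: all other tangible goods → 8% + 1.75% city = 9.75% → €0.78
Sushi platter €29.23: prepared food → 8.5% + 0% city = 8.5% → €2.48
Breakfast burrito €8.28: prepared food → 8.5% + 0% city = 8.5% → €0.70
Canvas tote bag €17.55: all other tangible goods → 8% + 1.75% city = 9.75% → €1.71
Ground coffee (12 oz) €7.98: unprepared food → 0% + 0.5% city = 0.5% → €0.04
Chicken breast (2 lb) €11.72: unprepared food → 0% + 0.5% city = 0.5% → €0.06
Rotisserie chicken €8.25: prepared food → 8.5% + 0% city = 8.5% → €0.70
Deli sandwich €6.79: prepared food → 8.5% + 0% city = 8.5% → €0.58
Peanut butter €5.70: unprepared food → 0% + 0.5% city = 0.5% → €0.03
Picture frame (8x10) €13.94: all other tangible goods → 8% + 1.75% city = 9.75% → €1.36
Subtotal = €117.47; tax = €8.44; total due = €125.91

€125.91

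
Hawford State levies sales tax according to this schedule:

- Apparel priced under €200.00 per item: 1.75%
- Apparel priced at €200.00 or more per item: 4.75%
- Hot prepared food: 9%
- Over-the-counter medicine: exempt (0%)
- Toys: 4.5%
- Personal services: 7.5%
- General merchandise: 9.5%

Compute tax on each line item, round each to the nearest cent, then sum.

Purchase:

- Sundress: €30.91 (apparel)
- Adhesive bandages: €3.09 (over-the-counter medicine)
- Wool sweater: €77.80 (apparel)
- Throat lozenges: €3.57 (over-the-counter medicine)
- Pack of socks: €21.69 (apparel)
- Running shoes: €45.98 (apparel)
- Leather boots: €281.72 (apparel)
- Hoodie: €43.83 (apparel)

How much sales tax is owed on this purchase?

€17.23

Sundress €30.91: apparel, under €200.00 → 1.75% → €0.54
Adhesive bandages €3.09: over-the-counter medicine → 0% → €0.00
Wool sweater €77.80: apparel, under €200.00 → 1.75% → €1.36
Throat lozenges €3.57: over-the-counter medicine → 0% → €0.00
Pack of socks €21.69: apparel, under €200.00 → 1.75% → €0.38
Running shoes €45.98: apparel, under €200.00 → 1.75% → €0.80
Leather boots €281.72: apparel, €200.00 or more → 4.75% → €13.38
Hoodie €43.83: apparel, under €200.00 → 1.75% → €0.77
Total tax = €0.54 + €1.36 + €0.38 + €0.80 + €13.38 + €0.77 = €17.23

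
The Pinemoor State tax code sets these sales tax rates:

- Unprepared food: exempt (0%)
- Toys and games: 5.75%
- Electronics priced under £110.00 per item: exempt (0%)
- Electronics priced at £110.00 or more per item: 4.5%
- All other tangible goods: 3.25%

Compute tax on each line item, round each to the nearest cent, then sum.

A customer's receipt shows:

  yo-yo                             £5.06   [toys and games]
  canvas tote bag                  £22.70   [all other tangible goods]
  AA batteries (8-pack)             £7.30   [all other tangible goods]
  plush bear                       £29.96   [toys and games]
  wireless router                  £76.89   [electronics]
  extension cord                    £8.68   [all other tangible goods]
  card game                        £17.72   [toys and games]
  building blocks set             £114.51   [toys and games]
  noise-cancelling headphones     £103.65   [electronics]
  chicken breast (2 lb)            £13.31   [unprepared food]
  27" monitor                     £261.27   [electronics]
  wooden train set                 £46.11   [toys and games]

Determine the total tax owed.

£25.28

Yo-yo £5.06: toys and games → 5.75% → £0.29
Canvas tote bag £22.70: all other tangible goods → 3.25% → £0.74
AA batteries (8-pack) £7.30: all other tangible goods → 3.25% → £0.24
Plush bear £29.96: toys and games → 5.75% → £1.72
Wireless router £76.89: electronics, under £110.00 → 0% → £0.00
Extension cord £8.68: all other tangible goods → 3.25% → £0.28
Card game £17.72: toys and games → 5.75% → £1.02
Building blocks set £114.51: toys and games → 5.75% → £6.58
Noise-cancelling headphones £103.65: electronics, under £110.00 → 0% → £0.00
Chicken breast (2 lb) £13.31: unprepared food → 0% → £0.00
27" monitor £261.27: electronics, £110.00 or more → 4.5% → £11.76
Wooden train set £46.11: toys and games → 5.75% → £2.65
Total tax = £0.29 + £0.74 + £0.24 + £1.72 + £0.28 + £1.02 + £6.58 + £11.76 + £2.65 = £25.28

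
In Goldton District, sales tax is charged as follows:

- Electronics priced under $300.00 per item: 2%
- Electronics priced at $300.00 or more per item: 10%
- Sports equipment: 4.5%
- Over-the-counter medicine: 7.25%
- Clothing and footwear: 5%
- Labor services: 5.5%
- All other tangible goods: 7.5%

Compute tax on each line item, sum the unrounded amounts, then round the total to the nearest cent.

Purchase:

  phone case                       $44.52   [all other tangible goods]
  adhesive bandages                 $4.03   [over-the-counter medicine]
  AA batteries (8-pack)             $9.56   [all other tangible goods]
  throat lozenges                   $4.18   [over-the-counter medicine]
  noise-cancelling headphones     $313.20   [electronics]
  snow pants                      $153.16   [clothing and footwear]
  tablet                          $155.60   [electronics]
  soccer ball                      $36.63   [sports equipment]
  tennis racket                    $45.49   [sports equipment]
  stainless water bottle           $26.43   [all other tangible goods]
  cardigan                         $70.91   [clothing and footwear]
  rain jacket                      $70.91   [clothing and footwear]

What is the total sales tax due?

Phone case $44.52: all other tangible goods → 7.5% → $3.339
Adhesive bandages $4.03: over-the-counter medicine → 7.25% → $0.292175
AA batteries (8-pack) $9.56: all other tangible goods → 7.5% → $0.717
Throat lozenges $4.18: over-the-counter medicine → 7.25% → $0.30305
Noise-cancelling headphones $313.20: electronics, $300.00 or more → 10% → $31.32
Snow pants $153.16: clothing and footwear → 5% → $7.658
Tablet $155.60: electronics, under $300.00 → 2% → $3.112
Soccer ball $36.63: sports equipment → 4.5% → $1.64835
Tennis racket $45.49: sports equipment → 4.5% → $2.04705
Stainless water bottle $26.43: all other tangible goods → 7.5% → $1.98225
Cardigan $70.91: clothing and footwear → 5% → $3.5455
Rain jacket $70.91: clothing and footwear → 5% → $3.5455
Unrounded tax sum = $59.509875 → $59.51

$59.51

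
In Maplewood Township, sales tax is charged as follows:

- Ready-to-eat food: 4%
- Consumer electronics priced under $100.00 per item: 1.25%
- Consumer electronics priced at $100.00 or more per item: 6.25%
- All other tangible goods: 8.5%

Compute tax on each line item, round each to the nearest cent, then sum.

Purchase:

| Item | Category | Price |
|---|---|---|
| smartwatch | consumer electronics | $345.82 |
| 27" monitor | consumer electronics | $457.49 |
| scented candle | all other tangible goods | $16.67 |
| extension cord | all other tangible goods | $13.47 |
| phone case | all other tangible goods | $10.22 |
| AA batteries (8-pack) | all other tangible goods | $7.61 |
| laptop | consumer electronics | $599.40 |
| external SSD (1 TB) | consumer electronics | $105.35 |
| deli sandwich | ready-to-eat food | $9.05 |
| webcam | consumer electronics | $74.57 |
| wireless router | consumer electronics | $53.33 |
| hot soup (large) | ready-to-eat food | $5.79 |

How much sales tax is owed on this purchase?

Smartwatch $345.82: consumer electronics, $100.00 or more → 6.25% → $21.61
27" monitor $457.49: consumer electronics, $100.00 or more → 6.25% → $28.59
Scented candle $16.67: all other tangible goods → 8.5% → $1.42
Extension cord $13.47: all other tangible goods → 8.5% → $1.14
Phone case $10.22: all other tangible goods → 8.5% → $0.87
AA batteries (8-pack) $7.61: all other tangible goods → 8.5% → $0.65
Laptop $599.40: consumer electronics, $100.00 or more → 6.25% → $37.46
External SSD (1 TB) $105.35: consumer electronics, $100.00 or more → 6.25% → $6.58
Deli sandwich $9.05: ready-to-eat food → 4% → $0.36
Webcam $74.57: consumer electronics, under $100.00 → 1.25% → $0.93
Wireless router $53.33: consumer electronics, under $100.00 → 1.25% → $0.67
Hot soup (large) $5.79: ready-to-eat food → 4% → $0.23
Total tax = $21.61 + $28.59 + $1.42 + $1.14 + $0.87 + $0.65 + $37.46 + $6.58 + $0.36 + $0.93 + $0.67 + $0.23 = $100.51

$100.51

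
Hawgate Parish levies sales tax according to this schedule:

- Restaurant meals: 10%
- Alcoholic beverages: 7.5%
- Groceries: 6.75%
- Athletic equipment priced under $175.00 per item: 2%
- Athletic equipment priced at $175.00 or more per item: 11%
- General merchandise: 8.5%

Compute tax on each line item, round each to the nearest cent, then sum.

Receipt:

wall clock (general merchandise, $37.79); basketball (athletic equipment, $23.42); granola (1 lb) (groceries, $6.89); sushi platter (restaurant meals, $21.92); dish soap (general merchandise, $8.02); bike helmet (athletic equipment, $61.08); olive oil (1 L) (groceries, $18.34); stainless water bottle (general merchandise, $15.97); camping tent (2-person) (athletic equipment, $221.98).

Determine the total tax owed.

Wall clock $37.79: general merchandise → 8.5% → $3.21
Basketball $23.42: athletic equipment, under $175.00 → 2% → $0.47
Granola (1 lb) $6.89: groceries → 6.75% → $0.47
Sushi platter $21.92: restaurant meals → 10% → $2.19
Dish soap $8.02: general merchandise → 8.5% → $0.68
Bike helmet $61.08: athletic equipment, under $175.00 → 2% → $1.22
Olive oil (1 L) $18.34: groceries → 6.75% → $1.24
Stainless water bottle $15.97: general merchandise → 8.5% → $1.36
Camping tent (2-person) $221.98: athletic equipment, $175.00 or more → 11% → $24.42
Total tax = $3.21 + $0.47 + $0.47 + $2.19 + $0.68 + $1.22 + $1.24 + $1.36 + $24.42 = $35.26

$35.26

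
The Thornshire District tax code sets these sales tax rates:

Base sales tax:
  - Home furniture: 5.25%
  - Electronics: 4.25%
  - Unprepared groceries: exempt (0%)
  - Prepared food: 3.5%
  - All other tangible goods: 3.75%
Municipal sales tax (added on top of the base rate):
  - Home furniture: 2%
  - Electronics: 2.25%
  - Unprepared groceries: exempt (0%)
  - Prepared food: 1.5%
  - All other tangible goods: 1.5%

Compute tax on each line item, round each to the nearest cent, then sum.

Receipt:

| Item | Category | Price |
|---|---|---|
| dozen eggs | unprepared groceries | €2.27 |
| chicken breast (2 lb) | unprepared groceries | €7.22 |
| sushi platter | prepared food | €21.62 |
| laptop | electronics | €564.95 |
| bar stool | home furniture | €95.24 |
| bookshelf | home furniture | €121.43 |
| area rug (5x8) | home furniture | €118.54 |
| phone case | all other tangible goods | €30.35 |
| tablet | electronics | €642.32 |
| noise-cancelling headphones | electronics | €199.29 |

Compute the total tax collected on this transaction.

€118.38

Dozen eggs €2.27: unprepared groceries → 0% + 0% municipal = 0% → €0.00
Chicken breast (2 lb) €7.22: unprepared groceries → 0% + 0% municipal = 0% → €0.00
Sushi platter €21.62: prepared food → 3.5% + 1.5% municipal = 5% → €1.08
Laptop €564.95: electronics → 4.25% + 2.25% municipal = 6.5% → €36.72
Bar stool €95.24: home furniture → 5.25% + 2% municipal = 7.25% → €6.90
Bookshelf €121.43: home furniture → 5.25% + 2% municipal = 7.25% → €8.80
Area rug (5x8) €118.54: home furniture → 5.25% + 2% municipal = 7.25% → €8.59
Phone case €30.35: all other tangible goods → 3.75% + 1.5% municipal = 5.25% → €1.59
Tablet €642.32: electronics → 4.25% + 2.25% municipal = 6.5% → €41.75
Noise-cancelling headphones €199.29: electronics → 4.25% + 2.25% municipal = 6.5% → €12.95
Total tax = €1.08 + €36.72 + €6.90 + €8.80 + €8.59 + €1.59 + €41.75 + €12.95 = €118.38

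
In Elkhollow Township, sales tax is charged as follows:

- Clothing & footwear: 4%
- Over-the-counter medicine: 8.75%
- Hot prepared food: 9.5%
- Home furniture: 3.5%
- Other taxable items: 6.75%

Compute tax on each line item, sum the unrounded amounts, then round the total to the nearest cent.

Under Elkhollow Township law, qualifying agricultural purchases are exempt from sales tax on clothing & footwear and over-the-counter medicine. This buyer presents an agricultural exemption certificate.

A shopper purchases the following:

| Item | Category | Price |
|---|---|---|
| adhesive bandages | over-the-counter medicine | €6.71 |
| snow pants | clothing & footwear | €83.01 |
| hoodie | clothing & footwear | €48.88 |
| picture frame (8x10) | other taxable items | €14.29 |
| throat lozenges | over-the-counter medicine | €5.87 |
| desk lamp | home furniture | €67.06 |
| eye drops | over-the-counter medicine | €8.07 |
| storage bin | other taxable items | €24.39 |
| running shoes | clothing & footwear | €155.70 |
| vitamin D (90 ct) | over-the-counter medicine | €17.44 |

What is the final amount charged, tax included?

Adhesive bandages €6.71: over-the-counter medicine, buyer-exempt → 0% → €0.00
Snow pants €83.01: clothing & footwear, buyer-exempt → 0% → €0.00
Hoodie €48.88: clothing & footwear, buyer-exempt → 0% → €0.00
Picture frame (8x10) €14.29: other taxable items → 6.75% → €0.964575
Throat lozenges €5.87: over-the-counter medicine, buyer-exempt → 0% → €0.00
Desk lamp €67.06: home furniture → 3.5% → €2.3471
Eye drops €8.07: over-the-counter medicine, buyer-exempt → 0% → €0.00
Storage bin €24.39: other taxable items → 6.75% → €1.646325
Running shoes €155.70: clothing & footwear, buyer-exempt → 0% → €0.00
Vitamin D (90 ct) €17.44: over-the-counter medicine, buyer-exempt → 0% → €0.00
Subtotal = €431.42; unrounded tax = €4.958 → €4.96; total due = €436.38

€436.38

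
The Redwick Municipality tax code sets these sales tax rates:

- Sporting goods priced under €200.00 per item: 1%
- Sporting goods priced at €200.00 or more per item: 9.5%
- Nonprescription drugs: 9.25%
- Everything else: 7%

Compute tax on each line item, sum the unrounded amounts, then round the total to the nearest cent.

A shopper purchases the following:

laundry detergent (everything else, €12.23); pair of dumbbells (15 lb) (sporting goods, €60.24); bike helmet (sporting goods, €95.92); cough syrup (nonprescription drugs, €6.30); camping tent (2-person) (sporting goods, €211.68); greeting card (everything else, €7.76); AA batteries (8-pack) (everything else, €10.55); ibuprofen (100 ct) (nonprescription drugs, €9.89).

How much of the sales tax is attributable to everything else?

Laundry detergent €12.23: everything else → 7% → €0.8561
Greeting card €7.76: everything else → 7% → €0.5432
AA batteries (8-pack) €10.55: everything else → 7% → €0.7385
Tax on everything else: unrounded sum = €2.1378 → €2.14

€2.14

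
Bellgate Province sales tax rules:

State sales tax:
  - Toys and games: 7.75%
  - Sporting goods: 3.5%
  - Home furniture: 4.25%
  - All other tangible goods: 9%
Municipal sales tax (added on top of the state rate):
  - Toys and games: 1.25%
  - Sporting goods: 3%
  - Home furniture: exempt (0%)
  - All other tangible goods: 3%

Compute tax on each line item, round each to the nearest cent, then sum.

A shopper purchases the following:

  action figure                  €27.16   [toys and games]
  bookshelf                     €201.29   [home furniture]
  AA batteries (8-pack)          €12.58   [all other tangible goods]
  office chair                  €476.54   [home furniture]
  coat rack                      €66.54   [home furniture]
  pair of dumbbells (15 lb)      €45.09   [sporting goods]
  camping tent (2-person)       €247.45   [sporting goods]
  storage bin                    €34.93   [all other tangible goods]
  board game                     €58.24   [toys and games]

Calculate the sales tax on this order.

€64.02

Action figure €27.16: toys and games → 7.75% + 1.25% municipal = 9% → €2.44
Bookshelf €201.29: home furniture → 4.25% + 0% municipal = 4.25% → €8.55
AA batteries (8-pack) €12.58: all other tangible goods → 9% + 3% municipal = 12% → €1.51
Office chair €476.54: home furniture → 4.25% + 0% municipal = 4.25% → €20.25
Coat rack €66.54: home furniture → 4.25% + 0% municipal = 4.25% → €2.83
Pair of dumbbells (15 lb) €45.09: sporting goods → 3.5% + 3% municipal = 6.5% → €2.93
Camping tent (2-person) €247.45: sporting goods → 3.5% + 3% municipal = 6.5% → €16.08
Storage bin €34.93: all other tangible goods → 9% + 3% municipal = 12% → €4.19
Board game €58.24: toys and games → 7.75% + 1.25% municipal = 9% → €5.24
Total tax = €2.44 + €8.55 + €1.51 + €20.25 + €2.83 + €2.93 + €16.08 + €4.19 + €5.24 = €64.02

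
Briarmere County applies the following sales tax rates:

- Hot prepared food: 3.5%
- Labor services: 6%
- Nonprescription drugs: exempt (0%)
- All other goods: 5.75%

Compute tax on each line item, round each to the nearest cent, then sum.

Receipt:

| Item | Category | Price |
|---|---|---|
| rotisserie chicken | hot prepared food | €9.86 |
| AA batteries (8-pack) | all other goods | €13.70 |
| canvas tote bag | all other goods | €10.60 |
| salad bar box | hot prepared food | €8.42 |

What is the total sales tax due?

Rotisserie chicken €9.86: hot prepared food → 3.5% → €0.35
AA batteries (8-pack) €13.70: all other goods → 5.75% → €0.79
Canvas tote bag €10.60: all other goods → 5.75% → €0.61
Salad bar box €8.42: hot prepared food → 3.5% → €0.29
Total tax = €0.35 + €0.79 + €0.61 + €0.29 = €2.04

€2.04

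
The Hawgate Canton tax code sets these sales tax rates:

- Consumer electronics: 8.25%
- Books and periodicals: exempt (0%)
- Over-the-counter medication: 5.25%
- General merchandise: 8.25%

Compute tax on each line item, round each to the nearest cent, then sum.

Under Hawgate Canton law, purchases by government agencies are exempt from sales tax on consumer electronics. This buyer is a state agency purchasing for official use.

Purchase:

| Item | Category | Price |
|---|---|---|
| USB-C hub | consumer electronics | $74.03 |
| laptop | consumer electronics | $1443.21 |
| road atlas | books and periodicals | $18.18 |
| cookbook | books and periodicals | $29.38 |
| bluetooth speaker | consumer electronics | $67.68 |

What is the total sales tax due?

USB-C hub $74.03: consumer electronics, buyer-exempt → 0% → $0.00
Laptop $1443.21: consumer electronics, buyer-exempt → 0% → $0.00
Road atlas $18.18: books and periodicals → 0% → $0.00
Cookbook $29.38: books and periodicals → 0% → $0.00
Bluetooth speaker $67.68: consumer electronics, buyer-exempt → 0% → $0.00
Total tax = $0.00

$0.00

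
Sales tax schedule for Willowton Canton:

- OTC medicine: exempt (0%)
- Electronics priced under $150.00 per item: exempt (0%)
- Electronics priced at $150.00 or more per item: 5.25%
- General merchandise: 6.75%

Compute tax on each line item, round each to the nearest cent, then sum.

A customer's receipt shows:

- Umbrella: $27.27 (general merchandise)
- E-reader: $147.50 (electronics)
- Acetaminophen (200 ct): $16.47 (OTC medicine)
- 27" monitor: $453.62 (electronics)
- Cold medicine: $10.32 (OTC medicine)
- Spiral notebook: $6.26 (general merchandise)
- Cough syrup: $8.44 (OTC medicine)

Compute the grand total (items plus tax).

Umbrella $27.27: general merchandise → 6.75% → $1.84
E-reader $147.50: electronics, under $150.00 → 0% → $0.00
Acetaminophen (200 ct) $16.47: OTC medicine → 0% → $0.00
27" monitor $453.62: electronics, $150.00 or more → 5.25% → $23.82
Cold medicine $10.32: OTC medicine → 0% → $0.00
Spiral notebook $6.26: general merchandise → 6.75% → $0.42
Cough syrup $8.44: OTC medicine → 0% → $0.00
Subtotal = $669.88; tax = $26.08; total due = $695.96

$695.96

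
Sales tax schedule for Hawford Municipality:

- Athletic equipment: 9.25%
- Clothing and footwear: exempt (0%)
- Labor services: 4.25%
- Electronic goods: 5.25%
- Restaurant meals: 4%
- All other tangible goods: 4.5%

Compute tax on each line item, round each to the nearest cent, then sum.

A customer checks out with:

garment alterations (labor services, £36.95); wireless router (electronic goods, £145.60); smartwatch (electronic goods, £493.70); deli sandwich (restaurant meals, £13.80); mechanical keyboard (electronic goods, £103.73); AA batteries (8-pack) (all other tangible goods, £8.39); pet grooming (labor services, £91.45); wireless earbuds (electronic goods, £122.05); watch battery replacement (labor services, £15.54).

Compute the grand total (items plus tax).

Garment alterations £36.95: labor services → 4.25% → £1.57
Wireless router £145.60: electronic goods → 5.25% → £7.64
Smartwatch £493.70: electronic goods → 5.25% → £25.92
Deli sandwich £13.80: restaurant meals → 4% → £0.55
Mechanical keyboard £103.73: electronic goods → 5.25% → £5.45
AA batteries (8-pack) £8.39: all other tangible goods → 4.5% → £0.38
Pet grooming £91.45: labor services → 4.25% → £3.89
Wireless earbuds £122.05: electronic goods → 5.25% → £6.41
Watch battery replacement £15.54: labor services → 4.25% → £0.66
Subtotal = £1031.21; tax = £52.47; total due = £1083.68

£1083.68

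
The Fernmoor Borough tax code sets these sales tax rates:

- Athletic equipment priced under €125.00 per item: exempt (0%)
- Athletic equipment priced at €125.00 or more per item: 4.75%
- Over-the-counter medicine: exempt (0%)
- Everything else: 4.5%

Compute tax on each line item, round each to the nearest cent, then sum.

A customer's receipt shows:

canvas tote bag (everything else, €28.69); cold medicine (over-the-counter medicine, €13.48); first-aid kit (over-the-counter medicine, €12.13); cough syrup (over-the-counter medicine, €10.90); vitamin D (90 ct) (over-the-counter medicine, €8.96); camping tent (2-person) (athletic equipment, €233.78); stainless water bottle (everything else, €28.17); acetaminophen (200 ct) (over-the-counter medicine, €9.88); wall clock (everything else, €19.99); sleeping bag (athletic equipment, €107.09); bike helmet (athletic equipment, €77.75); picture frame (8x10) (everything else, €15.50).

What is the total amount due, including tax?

Canvas tote bag €28.69: everything else → 4.5% → €1.29
Cold medicine €13.48: over-the-counter medicine → 0% → €0.00
First-aid kit €12.13: over-the-counter medicine → 0% → €0.00
Cough syrup €10.90: over-the-counter medicine → 0% → €0.00
Vitamin D (90 ct) €8.96: over-the-counter medicine → 0% → €0.00
Camping tent (2-person) €233.78: athletic equipment, €125.00 or more → 4.75% → €11.10
Stainless water bottle €28.17: everything else → 4.5% → €1.27
Acetaminophen (200 ct) €9.88: over-the-counter medicine → 0% → €0.00
Wall clock €19.99: everything else → 4.5% → €0.90
Sleeping bag €107.09: athletic equipment, under €125.00 → 0% → €0.00
Bike helmet €77.75: athletic equipment, under €125.00 → 0% → €0.00
Picture frame (8x10) €15.50: everything else → 4.5% → €0.70
Subtotal = €566.32; tax = €15.26; total due = €581.58

€581.58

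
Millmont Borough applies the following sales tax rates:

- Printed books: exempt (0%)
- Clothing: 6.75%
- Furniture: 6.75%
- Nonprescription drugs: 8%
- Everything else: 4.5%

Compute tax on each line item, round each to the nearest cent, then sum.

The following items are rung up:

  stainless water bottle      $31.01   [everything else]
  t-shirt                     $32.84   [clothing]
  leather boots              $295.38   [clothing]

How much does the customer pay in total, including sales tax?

Stainless water bottle $31.01: everything else → 4.5% → $1.40
T-shirt $32.84: clothing → 6.75% → $2.22
Leather boots $295.38: clothing → 6.75% → $19.94
Subtotal = $359.23; tax = $23.56; total due = $382.79

$382.79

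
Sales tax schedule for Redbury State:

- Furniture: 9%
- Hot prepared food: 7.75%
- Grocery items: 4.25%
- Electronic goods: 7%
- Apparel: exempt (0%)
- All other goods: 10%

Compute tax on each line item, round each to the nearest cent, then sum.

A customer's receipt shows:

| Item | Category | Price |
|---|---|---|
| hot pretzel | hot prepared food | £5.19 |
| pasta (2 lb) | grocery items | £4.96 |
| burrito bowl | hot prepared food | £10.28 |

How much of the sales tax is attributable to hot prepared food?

Hot pretzel £5.19: hot prepared food → 7.75% → £0.40
Burrito bowl £10.28: hot prepared food → 7.75% → £0.80
Tax on hot prepared food = £0.40 + £0.80 = £1.20

£1.20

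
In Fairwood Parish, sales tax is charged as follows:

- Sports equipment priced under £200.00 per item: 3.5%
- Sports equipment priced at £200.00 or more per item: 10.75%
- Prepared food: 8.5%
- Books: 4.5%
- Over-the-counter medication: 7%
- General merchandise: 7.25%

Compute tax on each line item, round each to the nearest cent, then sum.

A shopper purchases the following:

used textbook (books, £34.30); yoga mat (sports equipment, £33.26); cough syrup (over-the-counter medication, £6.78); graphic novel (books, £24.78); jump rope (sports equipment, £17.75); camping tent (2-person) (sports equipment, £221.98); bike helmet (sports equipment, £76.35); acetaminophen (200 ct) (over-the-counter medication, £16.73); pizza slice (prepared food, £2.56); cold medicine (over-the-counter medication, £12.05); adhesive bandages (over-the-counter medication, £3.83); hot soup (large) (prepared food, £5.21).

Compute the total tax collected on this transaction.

£34.38

Used textbook £34.30: books → 4.5% → £1.54
Yoga mat £33.26: sports equipment, under £200.00 → 3.5% → £1.16
Cough syrup £6.78: over-the-counter medication → 7% → £0.47
Graphic novel £24.78: books → 4.5% → £1.12
Jump rope £17.75: sports equipment, under £200.00 → 3.5% → £0.62
Camping tent (2-person) £221.98: sports equipment, £200.00 or more → 10.75% → £23.86
Bike helmet £76.35: sports equipment, under £200.00 → 3.5% → £2.67
Acetaminophen (200 ct) £16.73: over-the-counter medication → 7% → £1.17
Pizza slice £2.56: prepared food → 8.5% → £0.22
Cold medicine £12.05: over-the-counter medication → 7% → £0.84
Adhesive bandages £3.83: over-the-counter medication → 7% → £0.27
Hot soup (large) £5.21: prepared food → 8.5% → £0.44
Total tax = £1.54 + £1.16 + £0.47 + £1.12 + £0.62 + £23.86 + £2.67 + £1.17 + £0.22 + £0.84 + £0.27 + £0.44 = £34.38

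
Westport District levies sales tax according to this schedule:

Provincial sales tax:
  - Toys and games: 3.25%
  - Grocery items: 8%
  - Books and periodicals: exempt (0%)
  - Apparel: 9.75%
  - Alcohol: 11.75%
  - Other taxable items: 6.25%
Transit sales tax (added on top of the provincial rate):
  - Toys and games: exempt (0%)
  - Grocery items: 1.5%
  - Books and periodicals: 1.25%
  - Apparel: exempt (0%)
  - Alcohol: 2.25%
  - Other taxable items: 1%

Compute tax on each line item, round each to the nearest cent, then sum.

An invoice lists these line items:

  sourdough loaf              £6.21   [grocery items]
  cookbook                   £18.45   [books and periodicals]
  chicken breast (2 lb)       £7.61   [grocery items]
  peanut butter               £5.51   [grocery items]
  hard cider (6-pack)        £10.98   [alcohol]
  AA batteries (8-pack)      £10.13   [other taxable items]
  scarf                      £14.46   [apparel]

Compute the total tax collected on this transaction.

£5.74

Sourdough loaf £6.21: grocery items → 8% + 1.5% transit = 9.5% → £0.59
Cookbook £18.45: books and periodicals → 0% + 1.25% transit = 1.25% → £0.23
Chicken breast (2 lb) £7.61: grocery items → 8% + 1.5% transit = 9.5% → £0.72
Peanut butter £5.51: grocery items → 8% + 1.5% transit = 9.5% → £0.52
Hard cider (6-pack) £10.98: alcohol → 11.75% + 2.25% transit = 14% → £1.54
AA batteries (8-pack) £10.13: other taxable items → 6.25% + 1% transit = 7.25% → £0.73
Scarf £14.46: apparel → 9.75% + 0% transit = 9.75% → £1.41
Total tax = £0.59 + £0.23 + £0.72 + £0.52 + £1.54 + £0.73 + £1.41 = £5.74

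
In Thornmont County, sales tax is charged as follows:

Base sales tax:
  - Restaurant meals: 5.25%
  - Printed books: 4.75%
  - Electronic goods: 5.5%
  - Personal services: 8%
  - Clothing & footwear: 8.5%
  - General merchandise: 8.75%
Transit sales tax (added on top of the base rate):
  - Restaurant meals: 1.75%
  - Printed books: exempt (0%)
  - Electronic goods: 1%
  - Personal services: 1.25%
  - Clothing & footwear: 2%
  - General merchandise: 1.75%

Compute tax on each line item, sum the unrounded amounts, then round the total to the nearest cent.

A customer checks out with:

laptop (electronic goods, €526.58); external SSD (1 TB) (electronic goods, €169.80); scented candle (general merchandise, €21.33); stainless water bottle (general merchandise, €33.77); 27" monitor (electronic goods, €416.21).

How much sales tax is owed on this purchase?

€78.10

Laptop €526.58: electronic goods → 5.5% + 1% transit = 6.5% → €34.2277
External SSD (1 TB) €169.80: electronic goods → 5.5% + 1% transit = 6.5% → €11.037
Scented candle €21.33: general merchandise → 8.75% + 1.75% transit = 10.5% → €2.23965
Stainless water bottle €33.77: general merchandise → 8.75% + 1.75% transit = 10.5% → €3.54585
27" monitor €416.21: electronic goods → 5.5% + 1% transit = 6.5% → €27.05365
Unrounded tax sum = €78.10385 → €78.10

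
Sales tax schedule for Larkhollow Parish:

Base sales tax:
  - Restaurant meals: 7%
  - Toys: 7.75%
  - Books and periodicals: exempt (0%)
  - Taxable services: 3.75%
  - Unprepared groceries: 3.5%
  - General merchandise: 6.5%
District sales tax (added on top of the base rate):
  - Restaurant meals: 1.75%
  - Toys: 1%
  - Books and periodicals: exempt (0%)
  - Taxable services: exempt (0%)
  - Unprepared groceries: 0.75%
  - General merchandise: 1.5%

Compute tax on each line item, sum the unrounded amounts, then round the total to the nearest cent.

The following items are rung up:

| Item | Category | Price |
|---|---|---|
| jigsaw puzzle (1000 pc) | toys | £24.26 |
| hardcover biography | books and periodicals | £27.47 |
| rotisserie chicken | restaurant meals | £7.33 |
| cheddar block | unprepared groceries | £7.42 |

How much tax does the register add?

Jigsaw puzzle (1000 pc) £24.26: toys → 7.75% + 1% district = 8.75% → £2.12275
Hardcover biography £27.47: books and periodicals → 0% + 0% district = 0% → £0.00
Rotisserie chicken £7.33: restaurant meals → 7% + 1.75% district = 8.75% → £0.641375
Cheddar block £7.42: unprepared groceries → 3.5% + 0.75% district = 4.25% → £0.31535
Unrounded tax sum = £3.079475 → £3.08

£3.08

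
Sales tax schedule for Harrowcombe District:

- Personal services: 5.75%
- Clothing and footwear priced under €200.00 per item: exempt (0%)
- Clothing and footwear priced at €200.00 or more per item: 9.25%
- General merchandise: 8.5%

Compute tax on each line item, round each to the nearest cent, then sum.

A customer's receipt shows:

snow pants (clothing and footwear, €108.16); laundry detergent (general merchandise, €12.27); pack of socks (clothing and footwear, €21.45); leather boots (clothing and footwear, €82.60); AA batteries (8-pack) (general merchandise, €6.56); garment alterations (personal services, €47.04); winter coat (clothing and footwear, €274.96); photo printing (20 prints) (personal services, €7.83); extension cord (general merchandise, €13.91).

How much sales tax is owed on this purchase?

€31.36

Snow pants €108.16: clothing and footwear, under €200.00 → 0% → €0.00
Laundry detergent €12.27: general merchandise → 8.5% → €1.04
Pack of socks €21.45: clothing and footwear, under €200.00 → 0% → €0.00
Leather boots €82.60: clothing and footwear, under €200.00 → 0% → €0.00
AA batteries (8-pack) €6.56: general merchandise → 8.5% → €0.56
Garment alterations €47.04: personal services → 5.75% → €2.70
Winter coat €274.96: clothing and footwear, €200.00 or more → 9.25% → €25.43
Photo printing (20 prints) €7.83: personal services → 5.75% → €0.45
Extension cord €13.91: general merchandise → 8.5% → €1.18
Total tax = €1.04 + €0.56 + €2.70 + €25.43 + €0.45 + €1.18 = €31.36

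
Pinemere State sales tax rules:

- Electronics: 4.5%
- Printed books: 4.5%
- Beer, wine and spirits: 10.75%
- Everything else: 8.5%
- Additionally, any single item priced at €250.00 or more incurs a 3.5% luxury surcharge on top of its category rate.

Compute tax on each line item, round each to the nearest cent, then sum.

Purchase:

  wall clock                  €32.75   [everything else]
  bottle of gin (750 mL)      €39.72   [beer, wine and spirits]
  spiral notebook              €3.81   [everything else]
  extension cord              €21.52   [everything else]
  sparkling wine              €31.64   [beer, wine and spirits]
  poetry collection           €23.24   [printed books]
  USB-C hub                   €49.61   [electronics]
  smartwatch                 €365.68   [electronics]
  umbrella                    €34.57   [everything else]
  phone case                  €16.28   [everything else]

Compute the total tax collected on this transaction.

€49.45

Wall clock €32.75: everything else → 8.5% → €2.78
Bottle of gin (750 mL) €39.72: beer, wine and spirits → 10.75% → €4.27
Spiral notebook €3.81: everything else → 8.5% → €0.32
Extension cord €21.52: everything else → 8.5% → €1.83
Sparkling wine €31.64: beer, wine and spirits → 10.75% → €3.40
Poetry collection €23.24: printed books → 4.5% → €1.05
USB-C hub €49.61: electronics → 4.5% → €2.23
Smartwatch €365.68: electronics → 4.5% + 3.5% surcharge = 8% → €29.25
Umbrella €34.57: everything else → 8.5% → €2.94
Phone case €16.28: everything else → 8.5% → €1.38
Total tax = €2.78 + €4.27 + €0.32 + €1.83 + €3.40 + €1.05 + €2.23 + €29.25 + €2.94 + €1.38 = €49.45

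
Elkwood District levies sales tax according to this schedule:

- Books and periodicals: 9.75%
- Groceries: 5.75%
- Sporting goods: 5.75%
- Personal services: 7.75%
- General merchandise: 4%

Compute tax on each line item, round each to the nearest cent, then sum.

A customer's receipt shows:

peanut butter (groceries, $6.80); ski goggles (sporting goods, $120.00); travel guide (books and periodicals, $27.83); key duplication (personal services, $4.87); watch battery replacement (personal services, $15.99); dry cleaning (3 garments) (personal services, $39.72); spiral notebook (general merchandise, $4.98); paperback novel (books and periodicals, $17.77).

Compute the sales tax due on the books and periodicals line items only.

Travel guide $27.83: books and periodicals → 9.75% → $2.71
Paperback novel $17.77: books and periodicals → 9.75% → $1.73
Tax on books and periodicals = $2.71 + $1.73 = $4.44

$4.44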